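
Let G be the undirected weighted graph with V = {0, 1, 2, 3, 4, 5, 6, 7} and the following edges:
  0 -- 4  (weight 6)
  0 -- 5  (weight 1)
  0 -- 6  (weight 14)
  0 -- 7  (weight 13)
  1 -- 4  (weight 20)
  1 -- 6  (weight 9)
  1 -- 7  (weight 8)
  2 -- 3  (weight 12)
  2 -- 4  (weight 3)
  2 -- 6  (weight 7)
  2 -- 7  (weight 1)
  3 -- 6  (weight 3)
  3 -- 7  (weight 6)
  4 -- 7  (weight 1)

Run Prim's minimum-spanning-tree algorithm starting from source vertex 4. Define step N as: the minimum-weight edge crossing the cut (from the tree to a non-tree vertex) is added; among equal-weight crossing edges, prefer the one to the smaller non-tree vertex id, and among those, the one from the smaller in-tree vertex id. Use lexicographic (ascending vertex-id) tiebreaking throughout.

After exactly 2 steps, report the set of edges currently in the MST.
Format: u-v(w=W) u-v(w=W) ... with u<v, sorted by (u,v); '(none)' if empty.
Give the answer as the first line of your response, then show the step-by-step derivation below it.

2-7(w=1) 4-7(w=1)

step 1: add edge 4-7 (w=1); MST = {4-7(w=1)}
step 2: add edge 2-7 (w=1); MST = {2-7(w=1) 4-7(w=1)}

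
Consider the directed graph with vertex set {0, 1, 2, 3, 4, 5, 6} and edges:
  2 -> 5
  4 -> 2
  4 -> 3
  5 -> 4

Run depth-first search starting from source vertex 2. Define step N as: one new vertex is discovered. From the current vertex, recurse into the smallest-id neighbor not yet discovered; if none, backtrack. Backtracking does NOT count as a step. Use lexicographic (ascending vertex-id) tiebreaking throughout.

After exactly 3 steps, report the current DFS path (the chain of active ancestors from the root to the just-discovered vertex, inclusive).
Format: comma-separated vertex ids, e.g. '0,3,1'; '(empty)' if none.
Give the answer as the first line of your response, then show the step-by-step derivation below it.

2,5,4

step 1: discover 2; path=2; order=2
step 2: discover 5; path=2>5; order=2,5
step 3: discover 4; path=2>5>4; order=2,5,4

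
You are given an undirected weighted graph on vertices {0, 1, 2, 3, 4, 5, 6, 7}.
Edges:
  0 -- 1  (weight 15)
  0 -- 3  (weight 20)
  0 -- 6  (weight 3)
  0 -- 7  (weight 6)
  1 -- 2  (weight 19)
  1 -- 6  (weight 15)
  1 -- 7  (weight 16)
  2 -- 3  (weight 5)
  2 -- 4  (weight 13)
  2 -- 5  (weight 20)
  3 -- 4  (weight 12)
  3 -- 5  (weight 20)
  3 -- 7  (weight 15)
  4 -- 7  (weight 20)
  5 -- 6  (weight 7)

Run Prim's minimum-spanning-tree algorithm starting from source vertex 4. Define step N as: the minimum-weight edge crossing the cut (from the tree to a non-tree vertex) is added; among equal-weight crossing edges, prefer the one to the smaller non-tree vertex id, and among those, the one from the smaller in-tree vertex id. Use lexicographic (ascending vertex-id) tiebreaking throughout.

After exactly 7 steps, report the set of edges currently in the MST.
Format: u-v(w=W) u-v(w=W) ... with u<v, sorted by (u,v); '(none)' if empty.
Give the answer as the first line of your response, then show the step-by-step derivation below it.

0-1(w=15) 0-6(w=3) 0-7(w=6) 2-3(w=5) 3-4(w=12) 3-7(w=15) 5-6(w=7)

step 1: add edge 3-4 (w=12); MST = {3-4(w=12)}
step 2: add edge 2-3 (w=5); MST = {2-3(w=5) 3-4(w=12)}
step 3: add edge 3-7 (w=15); MST = {2-3(w=5) 3-4(w=12) 3-7(w=15)}
step 4: add edge 0-7 (w=6); MST = {0-7(w=6) 2-3(w=5) 3-4(w=12) 3-7(w=15)}
step 5: add edge 0-6 (w=3); MST = {0-6(w=3) 0-7(w=6) 2-3(w=5) 3-4(w=12) 3-7(w=15)}
step 6: add edge 5-6 (w=7); MST = {0-6(w=3) 0-7(w=6) 2-3(w=5) 3-4(w=12) 3-7(w=15) 5-6(w=7)}
step 7: add edge 0-1 (w=15); MST = {0-1(w=15) 0-6(w=3) 0-7(w=6) 2-3(w=5) 3-4(w=12) 3-7(w=15) 5-6(w=7)}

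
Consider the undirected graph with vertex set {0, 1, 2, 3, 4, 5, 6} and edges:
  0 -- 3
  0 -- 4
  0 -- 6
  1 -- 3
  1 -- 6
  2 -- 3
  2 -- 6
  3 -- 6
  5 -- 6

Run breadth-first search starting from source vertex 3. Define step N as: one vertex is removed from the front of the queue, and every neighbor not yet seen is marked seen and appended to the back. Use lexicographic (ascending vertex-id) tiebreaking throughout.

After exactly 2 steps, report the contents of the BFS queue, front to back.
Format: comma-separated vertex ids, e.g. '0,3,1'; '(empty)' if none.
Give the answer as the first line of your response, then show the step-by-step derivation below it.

1,2,6,4

step 1: dequeue 3; queue=[0,1,2,6]; order=3
step 2: dequeue 0; queue=[1,2,6,4]; order=3,0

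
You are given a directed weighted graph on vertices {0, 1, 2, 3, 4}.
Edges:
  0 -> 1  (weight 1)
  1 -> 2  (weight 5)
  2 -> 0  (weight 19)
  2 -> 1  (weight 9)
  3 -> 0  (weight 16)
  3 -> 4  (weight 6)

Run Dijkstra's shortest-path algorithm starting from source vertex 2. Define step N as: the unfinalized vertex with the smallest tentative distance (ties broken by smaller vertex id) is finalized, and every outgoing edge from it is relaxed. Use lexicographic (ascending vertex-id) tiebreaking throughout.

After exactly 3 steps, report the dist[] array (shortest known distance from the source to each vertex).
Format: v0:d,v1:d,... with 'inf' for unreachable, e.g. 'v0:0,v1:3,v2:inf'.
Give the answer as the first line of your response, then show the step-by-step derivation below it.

v0:19,v1:9,v2:0,v3:inf,v4:inf

step 1: dist = v0:19,v1:9,v2:0,v3:inf,v4:inf
step 2: dist = v0:19,v1:9,v2:0,v3:inf,v4:inf
step 3: dist = v0:19,v1:9,v2:0,v3:inf,v4:inf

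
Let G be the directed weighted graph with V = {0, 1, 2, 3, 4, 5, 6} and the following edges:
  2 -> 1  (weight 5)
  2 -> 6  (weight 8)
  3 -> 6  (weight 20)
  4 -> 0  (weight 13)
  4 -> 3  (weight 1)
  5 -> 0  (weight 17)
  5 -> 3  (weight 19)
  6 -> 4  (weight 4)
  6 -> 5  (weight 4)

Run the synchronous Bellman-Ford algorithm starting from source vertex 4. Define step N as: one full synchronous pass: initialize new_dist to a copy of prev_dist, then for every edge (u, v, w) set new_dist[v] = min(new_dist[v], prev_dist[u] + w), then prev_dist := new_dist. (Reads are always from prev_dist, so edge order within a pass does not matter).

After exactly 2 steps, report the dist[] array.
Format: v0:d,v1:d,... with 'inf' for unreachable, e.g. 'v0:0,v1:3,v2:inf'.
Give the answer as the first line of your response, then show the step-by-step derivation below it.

v0:13,v1:inf,v2:inf,v3:1,v4:0,v5:inf,v6:21

step 1: dist = v0:13,v1:inf,v2:inf,v3:1,v4:0,v5:inf,v6:inf
step 2: dist = v0:13,v1:inf,v2:inf,v3:1,v4:0,v5:inf,v6:21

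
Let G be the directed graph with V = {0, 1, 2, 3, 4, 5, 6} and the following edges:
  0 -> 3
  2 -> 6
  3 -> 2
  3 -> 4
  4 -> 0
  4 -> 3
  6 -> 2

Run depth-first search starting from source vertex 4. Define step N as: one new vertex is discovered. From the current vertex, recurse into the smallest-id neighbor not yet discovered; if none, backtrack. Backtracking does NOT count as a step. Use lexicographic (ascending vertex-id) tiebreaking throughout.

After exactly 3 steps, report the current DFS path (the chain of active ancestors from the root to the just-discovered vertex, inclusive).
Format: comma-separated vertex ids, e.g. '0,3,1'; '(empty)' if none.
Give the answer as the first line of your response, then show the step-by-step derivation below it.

4,0,3

step 1: discover 4; path=4; order=4
step 2: discover 0; path=4>0; order=4,0
step 3: discover 3; path=4>0>3; order=4,0,3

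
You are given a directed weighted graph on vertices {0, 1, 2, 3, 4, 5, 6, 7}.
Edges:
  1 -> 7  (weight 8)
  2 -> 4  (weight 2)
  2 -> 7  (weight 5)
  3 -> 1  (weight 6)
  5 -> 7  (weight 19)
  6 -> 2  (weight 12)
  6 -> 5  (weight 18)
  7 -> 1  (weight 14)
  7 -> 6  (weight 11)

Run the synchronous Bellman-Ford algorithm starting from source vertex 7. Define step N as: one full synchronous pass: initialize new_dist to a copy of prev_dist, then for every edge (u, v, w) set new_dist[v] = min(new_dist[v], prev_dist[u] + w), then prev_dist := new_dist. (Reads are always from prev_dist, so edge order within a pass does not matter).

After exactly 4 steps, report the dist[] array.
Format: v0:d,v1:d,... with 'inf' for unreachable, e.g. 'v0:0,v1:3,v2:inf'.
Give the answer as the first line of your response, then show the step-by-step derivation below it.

v0:inf,v1:14,v2:23,v3:inf,v4:25,v5:29,v6:11,v7:0

step 1: dist = v0:inf,v1:14,v2:inf,v3:inf,v4:inf,v5:inf,v6:11,v7:0
step 2: dist = v0:inf,v1:14,v2:23,v3:inf,v4:inf,v5:29,v6:11,v7:0
step 3: dist = v0:inf,v1:14,v2:23,v3:inf,v4:25,v5:29,v6:11,v7:0
step 4: dist = v0:inf,v1:14,v2:23,v3:inf,v4:25,v5:29,v6:11,v7:0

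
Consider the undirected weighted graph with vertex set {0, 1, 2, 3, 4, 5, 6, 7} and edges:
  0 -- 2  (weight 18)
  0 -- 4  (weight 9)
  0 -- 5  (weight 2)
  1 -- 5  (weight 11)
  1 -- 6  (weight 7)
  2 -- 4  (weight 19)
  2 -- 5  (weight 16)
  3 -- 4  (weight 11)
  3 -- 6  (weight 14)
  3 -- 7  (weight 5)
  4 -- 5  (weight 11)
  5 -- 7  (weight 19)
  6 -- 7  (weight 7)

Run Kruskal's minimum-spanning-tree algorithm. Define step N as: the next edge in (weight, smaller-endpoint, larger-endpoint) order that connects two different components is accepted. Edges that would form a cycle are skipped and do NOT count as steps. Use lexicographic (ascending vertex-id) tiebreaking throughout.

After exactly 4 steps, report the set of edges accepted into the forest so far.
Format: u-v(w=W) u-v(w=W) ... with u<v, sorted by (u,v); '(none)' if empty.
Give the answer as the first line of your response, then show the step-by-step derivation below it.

0-5(w=2) 1-6(w=7) 3-7(w=5) 6-7(w=7)

step 1: add edge 0-5 (w=2); MST = {0-5(w=2)}
step 2: add edge 3-7 (w=5); MST = {0-5(w=2) 3-7(w=5)}
step 3: add edge 1-6 (w=7); MST = {0-5(w=2) 1-6(w=7) 3-7(w=5)}
step 4: add edge 6-7 (w=7); MST = {0-5(w=2) 1-6(w=7) 3-7(w=5) 6-7(w=7)}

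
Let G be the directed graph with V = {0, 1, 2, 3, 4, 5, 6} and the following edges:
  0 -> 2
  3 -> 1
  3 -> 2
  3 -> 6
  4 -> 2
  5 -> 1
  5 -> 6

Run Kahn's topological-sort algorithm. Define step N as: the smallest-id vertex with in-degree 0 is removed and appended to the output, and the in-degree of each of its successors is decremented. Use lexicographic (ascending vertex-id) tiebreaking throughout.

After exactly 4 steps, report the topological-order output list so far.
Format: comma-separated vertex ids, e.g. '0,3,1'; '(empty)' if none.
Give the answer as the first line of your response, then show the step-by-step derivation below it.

0,3,4,2

step 1: output 0; order=[0]; indeg=(0,2,2,0,0,0,2)
step 2: output 3; order=[0,3]; indeg=(0,1,1,0,0,0,1)
step 3: output 4; order=[0,3,4]; indeg=(0,1,0,0,0,0,1)
step 4: output 2; order=[0,3,4,2]; indeg=(0,1,0,0,0,0,1)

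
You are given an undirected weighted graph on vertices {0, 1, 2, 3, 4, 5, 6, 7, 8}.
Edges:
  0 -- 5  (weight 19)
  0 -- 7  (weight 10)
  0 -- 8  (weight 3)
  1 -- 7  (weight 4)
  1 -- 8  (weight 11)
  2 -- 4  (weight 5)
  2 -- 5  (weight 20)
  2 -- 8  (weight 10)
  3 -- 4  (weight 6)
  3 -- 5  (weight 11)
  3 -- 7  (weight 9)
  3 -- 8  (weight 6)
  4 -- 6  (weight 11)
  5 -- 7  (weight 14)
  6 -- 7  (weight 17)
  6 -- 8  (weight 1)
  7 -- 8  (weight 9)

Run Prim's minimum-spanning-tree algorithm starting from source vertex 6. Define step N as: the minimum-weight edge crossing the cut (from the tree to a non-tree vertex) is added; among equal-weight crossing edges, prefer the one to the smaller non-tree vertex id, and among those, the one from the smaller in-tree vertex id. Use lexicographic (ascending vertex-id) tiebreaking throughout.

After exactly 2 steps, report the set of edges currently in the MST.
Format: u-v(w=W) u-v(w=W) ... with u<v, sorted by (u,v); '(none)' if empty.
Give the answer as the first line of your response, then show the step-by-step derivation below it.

0-8(w=3) 6-8(w=1)

step 1: add edge 6-8 (w=1); MST = {6-8(w=1)}
step 2: add edge 0-8 (w=3); MST = {0-8(w=3) 6-8(w=1)}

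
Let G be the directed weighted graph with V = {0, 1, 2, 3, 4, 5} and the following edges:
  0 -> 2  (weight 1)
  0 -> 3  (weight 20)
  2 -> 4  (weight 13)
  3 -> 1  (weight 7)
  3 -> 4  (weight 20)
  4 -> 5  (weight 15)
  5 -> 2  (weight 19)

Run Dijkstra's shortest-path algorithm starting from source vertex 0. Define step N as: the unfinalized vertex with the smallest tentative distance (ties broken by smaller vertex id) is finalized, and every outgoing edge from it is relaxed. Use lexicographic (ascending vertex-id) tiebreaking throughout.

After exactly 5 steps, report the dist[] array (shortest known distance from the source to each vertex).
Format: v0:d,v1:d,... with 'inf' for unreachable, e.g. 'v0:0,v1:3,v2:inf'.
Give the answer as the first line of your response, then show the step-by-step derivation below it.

v0:0,v1:27,v2:1,v3:20,v4:14,v5:29

step 1: dist = v0:0,v1:inf,v2:1,v3:20,v4:inf,v5:inf
step 2: dist = v0:0,v1:inf,v2:1,v3:20,v4:14,v5:inf
step 3: dist = v0:0,v1:inf,v2:1,v3:20,v4:14,v5:29
step 4: dist = v0:0,v1:27,v2:1,v3:20,v4:14,v5:29
step 5: dist = v0:0,v1:27,v2:1,v3:20,v4:14,v5:29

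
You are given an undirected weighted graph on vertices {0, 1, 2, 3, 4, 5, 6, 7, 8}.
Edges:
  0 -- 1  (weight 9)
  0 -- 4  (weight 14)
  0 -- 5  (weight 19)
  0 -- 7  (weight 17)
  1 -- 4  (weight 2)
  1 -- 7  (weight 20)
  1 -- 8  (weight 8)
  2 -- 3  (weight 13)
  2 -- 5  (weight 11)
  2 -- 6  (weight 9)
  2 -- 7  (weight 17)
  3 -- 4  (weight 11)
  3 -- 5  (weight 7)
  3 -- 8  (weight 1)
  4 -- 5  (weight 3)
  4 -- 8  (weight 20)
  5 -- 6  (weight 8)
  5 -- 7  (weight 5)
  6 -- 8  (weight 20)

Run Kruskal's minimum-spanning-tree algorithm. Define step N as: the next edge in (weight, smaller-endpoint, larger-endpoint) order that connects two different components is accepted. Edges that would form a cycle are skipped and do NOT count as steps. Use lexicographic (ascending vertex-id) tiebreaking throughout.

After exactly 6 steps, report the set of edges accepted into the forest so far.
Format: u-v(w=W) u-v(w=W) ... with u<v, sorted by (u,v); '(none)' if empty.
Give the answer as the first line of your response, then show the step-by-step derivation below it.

1-4(w=2) 3-5(w=7) 3-8(w=1) 4-5(w=3) 5-6(w=8) 5-7(w=5)

step 1: add edge 3-8 (w=1); MST = {3-8(w=1)}
step 2: add edge 1-4 (w=2); MST = {1-4(w=2) 3-8(w=1)}
step 3: add edge 4-5 (w=3); MST = {1-4(w=2) 3-8(w=1) 4-5(w=3)}
step 4: add edge 5-7 (w=5); MST = {1-4(w=2) 3-8(w=1) 4-5(w=3) 5-7(w=5)}
step 5: add edge 3-5 (w=7); MST = {1-4(w=2) 3-5(w=7) 3-8(w=1) 4-5(w=3) 5-7(w=5)}
step 6: add edge 5-6 (w=8); MST = {1-4(w=2) 3-5(w=7) 3-8(w=1) 4-5(w=3) 5-6(w=8) 5-7(w=5)}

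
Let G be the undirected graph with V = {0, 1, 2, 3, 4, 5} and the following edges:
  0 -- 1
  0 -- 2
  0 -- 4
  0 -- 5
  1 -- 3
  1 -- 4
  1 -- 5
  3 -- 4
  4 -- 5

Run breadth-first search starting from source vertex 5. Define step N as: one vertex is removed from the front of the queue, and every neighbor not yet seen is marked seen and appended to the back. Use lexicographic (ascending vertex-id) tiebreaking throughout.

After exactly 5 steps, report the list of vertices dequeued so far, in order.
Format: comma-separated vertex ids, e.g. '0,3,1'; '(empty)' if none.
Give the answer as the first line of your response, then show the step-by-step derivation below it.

5,0,1,4,2

step 1: dequeue 5; queue=[0,1,4]; order=5
step 2: dequeue 0; queue=[1,4,2]; order=5,0
step 3: dequeue 1; queue=[4,2,3]; order=5,0,1
step 4: dequeue 4; queue=[2,3]; order=5,0,1,4
step 5: dequeue 2; queue=[3]; order=5,0,1,4,2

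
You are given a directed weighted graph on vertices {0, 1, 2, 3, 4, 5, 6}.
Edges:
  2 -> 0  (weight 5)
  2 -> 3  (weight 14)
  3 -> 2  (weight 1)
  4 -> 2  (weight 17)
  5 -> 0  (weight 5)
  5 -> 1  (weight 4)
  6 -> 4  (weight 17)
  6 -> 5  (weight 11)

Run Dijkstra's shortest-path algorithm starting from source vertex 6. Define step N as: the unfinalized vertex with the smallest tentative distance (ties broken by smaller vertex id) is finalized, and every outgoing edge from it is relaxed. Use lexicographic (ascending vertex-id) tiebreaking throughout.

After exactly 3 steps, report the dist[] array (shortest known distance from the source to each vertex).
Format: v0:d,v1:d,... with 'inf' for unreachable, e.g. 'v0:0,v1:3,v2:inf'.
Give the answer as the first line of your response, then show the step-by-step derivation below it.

v0:16,v1:15,v2:inf,v3:inf,v4:17,v5:11,v6:0

step 1: dist = v0:inf,v1:inf,v2:inf,v3:inf,v4:17,v5:11,v6:0
step 2: dist = v0:16,v1:15,v2:inf,v3:inf,v4:17,v5:11,v6:0
step 3: dist = v0:16,v1:15,v2:inf,v3:inf,v4:17,v5:11,v6:0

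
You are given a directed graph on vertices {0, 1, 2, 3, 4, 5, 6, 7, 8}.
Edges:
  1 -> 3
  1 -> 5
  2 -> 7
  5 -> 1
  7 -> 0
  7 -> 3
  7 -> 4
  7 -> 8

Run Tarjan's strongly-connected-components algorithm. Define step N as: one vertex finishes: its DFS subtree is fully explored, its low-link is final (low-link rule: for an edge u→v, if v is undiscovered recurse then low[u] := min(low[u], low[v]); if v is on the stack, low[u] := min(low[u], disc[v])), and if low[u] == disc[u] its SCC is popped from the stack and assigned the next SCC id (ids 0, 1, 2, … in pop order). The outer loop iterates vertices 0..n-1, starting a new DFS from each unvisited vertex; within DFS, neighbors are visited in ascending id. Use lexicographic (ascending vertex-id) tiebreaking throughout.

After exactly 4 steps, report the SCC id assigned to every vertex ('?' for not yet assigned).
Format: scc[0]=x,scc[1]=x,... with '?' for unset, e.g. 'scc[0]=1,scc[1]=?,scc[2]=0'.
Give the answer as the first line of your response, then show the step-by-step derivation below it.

scc[0]=0,scc[1]=2,scc[2]=?,scc[3]=1,scc[4]=?,scc[5]=2,scc[6]=?,scc[7]=?,scc[8]=?

step 1: low=(low[0]=0,low[1]=?,low[2]=?,low[3]=?,low[4]=?,low[5]=?,low[6]=?,low[7]=?,low[8]=?); scc=(scc[0]=0,scc[1]=?,scc[2]=?,scc[3]=?,scc[4]=?,scc[5]=?,scc[6]=?,scc[7]=?,scc[8]=?)
step 2: low=(low[0]=0,low[1]=1,low[2]=?,low[3]=2,low[4]=?,low[5]=?,low[6]=?,low[7]=?,low[8]=?); scc=(scc[0]=0,scc[1]=?,scc[2]=?,scc[3]=1,scc[4]=?,scc[5]=?,scc[6]=?,scc[7]=?,scc[8]=?)
step 3: low=(low[0]=0,low[1]=1,low[2]=?,low[3]=2,low[4]=?,low[5]=1,low[6]=?,low[7]=?,low[8]=?); scc=(scc[0]=0,scc[1]=?,scc[2]=?,scc[3]=1,scc[4]=?,scc[5]=?,scc[6]=?,scc[7]=?,scc[8]=?)
step 4: low=(low[0]=0,low[1]=1,low[2]=?,low[3]=2,low[4]=?,low[5]=1,low[6]=?,low[7]=?,low[8]=?); scc=(scc[0]=0,scc[1]=2,scc[2]=?,scc[3]=1,scc[4]=?,scc[5]=2,scc[6]=?,scc[7]=?,scc[8]=?)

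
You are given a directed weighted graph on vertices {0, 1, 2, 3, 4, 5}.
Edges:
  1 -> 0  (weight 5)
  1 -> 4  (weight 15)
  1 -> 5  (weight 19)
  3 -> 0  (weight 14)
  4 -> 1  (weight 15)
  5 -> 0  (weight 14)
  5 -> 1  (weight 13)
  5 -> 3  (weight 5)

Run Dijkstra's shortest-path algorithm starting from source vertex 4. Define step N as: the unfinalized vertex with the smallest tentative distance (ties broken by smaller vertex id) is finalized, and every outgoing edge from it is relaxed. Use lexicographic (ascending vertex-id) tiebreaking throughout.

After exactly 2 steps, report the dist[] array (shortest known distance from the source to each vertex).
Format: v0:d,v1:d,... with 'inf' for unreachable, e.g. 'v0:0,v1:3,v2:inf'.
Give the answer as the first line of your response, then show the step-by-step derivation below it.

v0:20,v1:15,v2:inf,v3:inf,v4:0,v5:34

step 1: dist = v0:inf,v1:15,v2:inf,v3:inf,v4:0,v5:inf
step 2: dist = v0:20,v1:15,v2:inf,v3:inf,v4:0,v5:34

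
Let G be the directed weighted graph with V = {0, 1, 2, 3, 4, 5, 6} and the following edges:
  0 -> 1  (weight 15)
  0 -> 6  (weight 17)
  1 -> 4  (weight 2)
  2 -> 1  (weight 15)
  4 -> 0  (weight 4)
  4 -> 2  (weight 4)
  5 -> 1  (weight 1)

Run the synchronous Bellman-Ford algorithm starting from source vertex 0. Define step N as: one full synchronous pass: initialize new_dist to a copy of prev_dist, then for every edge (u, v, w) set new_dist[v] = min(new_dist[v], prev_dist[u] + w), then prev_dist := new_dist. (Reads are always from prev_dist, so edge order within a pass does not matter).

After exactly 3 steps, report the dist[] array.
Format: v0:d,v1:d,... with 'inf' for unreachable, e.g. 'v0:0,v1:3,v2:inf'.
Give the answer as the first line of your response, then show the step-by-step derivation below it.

v0:0,v1:15,v2:21,v3:inf,v4:17,v5:inf,v6:17

step 1: dist = v0:0,v1:15,v2:inf,v3:inf,v4:inf,v5:inf,v6:17
step 2: dist = v0:0,v1:15,v2:inf,v3:inf,v4:17,v5:inf,v6:17
step 3: dist = v0:0,v1:15,v2:21,v3:inf,v4:17,v5:inf,v6:17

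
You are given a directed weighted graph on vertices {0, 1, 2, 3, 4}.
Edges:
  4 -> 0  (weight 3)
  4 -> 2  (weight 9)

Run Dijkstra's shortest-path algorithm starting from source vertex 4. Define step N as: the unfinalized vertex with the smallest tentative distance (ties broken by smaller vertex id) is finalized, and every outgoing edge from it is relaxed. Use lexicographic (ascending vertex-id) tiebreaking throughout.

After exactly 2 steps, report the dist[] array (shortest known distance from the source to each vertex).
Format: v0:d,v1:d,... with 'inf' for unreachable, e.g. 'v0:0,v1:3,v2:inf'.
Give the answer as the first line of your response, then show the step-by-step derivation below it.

v0:3,v1:inf,v2:9,v3:inf,v4:0

step 1: dist = v0:3,v1:inf,v2:9,v3:inf,v4:0
step 2: dist = v0:3,v1:inf,v2:9,v3:inf,v4:0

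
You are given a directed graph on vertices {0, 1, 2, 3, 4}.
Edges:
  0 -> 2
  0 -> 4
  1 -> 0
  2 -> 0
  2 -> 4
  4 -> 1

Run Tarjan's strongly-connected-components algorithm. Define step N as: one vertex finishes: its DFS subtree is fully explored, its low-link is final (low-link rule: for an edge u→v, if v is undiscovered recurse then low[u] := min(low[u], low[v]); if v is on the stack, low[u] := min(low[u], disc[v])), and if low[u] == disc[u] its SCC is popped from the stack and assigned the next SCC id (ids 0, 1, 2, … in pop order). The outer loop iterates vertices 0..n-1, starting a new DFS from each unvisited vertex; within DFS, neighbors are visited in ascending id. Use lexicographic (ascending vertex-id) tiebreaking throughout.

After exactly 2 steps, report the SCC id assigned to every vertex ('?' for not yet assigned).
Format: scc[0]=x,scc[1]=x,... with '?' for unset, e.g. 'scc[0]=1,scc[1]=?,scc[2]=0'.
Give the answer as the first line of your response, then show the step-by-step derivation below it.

scc[0]=?,scc[1]=?,scc[2]=?,scc[3]=?,scc[4]=?

step 1: low=(low[0]=0,low[1]=0,low[2]=0,low[3]=?,low[4]=2); scc=(scc[0]=?,scc[1]=?,scc[2]=?,scc[3]=?,scc[4]=?)
step 2: low=(low[0]=0,low[1]=0,low[2]=0,low[3]=?,low[4]=0); scc=(scc[0]=?,scc[1]=?,scc[2]=?,scc[3]=?,scc[4]=?)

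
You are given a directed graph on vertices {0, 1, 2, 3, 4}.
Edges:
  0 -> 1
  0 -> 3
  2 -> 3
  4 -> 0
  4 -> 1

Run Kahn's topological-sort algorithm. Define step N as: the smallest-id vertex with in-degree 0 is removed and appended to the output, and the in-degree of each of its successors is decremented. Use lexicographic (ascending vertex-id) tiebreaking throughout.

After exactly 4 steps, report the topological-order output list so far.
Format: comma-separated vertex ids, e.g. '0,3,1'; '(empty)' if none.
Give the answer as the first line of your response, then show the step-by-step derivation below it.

2,4,0,1

step 1: output 2; order=[2]; indeg=(1,2,0,1,0)
step 2: output 4; order=[2,4]; indeg=(0,1,0,1,0)
step 3: output 0; order=[2,4,0]; indeg=(0,0,0,0,0)
step 4: output 1; order=[2,4,0,1]; indeg=(0,0,0,0,0)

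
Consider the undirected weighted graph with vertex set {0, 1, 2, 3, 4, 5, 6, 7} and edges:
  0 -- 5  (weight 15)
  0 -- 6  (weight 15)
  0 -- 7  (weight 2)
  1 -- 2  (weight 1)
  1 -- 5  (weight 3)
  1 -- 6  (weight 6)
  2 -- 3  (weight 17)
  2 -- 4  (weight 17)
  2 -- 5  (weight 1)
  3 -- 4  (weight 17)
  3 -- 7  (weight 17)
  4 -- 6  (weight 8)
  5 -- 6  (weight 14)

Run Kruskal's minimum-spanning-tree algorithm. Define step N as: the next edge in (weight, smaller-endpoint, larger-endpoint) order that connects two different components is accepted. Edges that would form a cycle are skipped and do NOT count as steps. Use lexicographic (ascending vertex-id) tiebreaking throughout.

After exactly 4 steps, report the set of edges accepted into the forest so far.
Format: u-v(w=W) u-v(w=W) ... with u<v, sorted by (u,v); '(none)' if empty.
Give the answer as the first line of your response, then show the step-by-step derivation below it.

0-7(w=2) 1-2(w=1) 1-6(w=6) 2-5(w=1)

step 1: add edge 1-2 (w=1); MST = {1-2(w=1)}
step 2: add edge 2-5 (w=1); MST = {1-2(w=1) 2-5(w=1)}
step 3: add edge 0-7 (w=2); MST = {0-7(w=2) 1-2(w=1) 2-5(w=1)}
step 4: add edge 1-6 (w=6); MST = {0-7(w=2) 1-2(w=1) 1-6(w=6) 2-5(w=1)}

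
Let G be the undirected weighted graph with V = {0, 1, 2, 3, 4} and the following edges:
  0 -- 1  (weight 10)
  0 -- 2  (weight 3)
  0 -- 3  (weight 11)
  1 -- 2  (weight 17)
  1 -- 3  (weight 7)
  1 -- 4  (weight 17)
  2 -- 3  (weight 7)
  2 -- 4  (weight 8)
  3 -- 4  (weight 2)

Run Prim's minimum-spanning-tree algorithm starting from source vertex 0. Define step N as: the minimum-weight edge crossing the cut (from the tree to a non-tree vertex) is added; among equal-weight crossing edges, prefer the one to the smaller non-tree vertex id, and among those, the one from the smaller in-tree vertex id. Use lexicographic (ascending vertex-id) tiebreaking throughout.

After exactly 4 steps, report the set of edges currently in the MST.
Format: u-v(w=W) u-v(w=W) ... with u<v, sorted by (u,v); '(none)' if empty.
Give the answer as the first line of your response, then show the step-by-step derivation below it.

0-2(w=3) 1-3(w=7) 2-3(w=7) 3-4(w=2)

step 1: add edge 0-2 (w=3); MST = {0-2(w=3)}
step 2: add edge 2-3 (w=7); MST = {0-2(w=3) 2-3(w=7)}
step 3: add edge 3-4 (w=2); MST = {0-2(w=3) 2-3(w=7) 3-4(w=2)}
step 4: add edge 1-3 (w=7); MST = {0-2(w=3) 1-3(w=7) 2-3(w=7) 3-4(w=2)}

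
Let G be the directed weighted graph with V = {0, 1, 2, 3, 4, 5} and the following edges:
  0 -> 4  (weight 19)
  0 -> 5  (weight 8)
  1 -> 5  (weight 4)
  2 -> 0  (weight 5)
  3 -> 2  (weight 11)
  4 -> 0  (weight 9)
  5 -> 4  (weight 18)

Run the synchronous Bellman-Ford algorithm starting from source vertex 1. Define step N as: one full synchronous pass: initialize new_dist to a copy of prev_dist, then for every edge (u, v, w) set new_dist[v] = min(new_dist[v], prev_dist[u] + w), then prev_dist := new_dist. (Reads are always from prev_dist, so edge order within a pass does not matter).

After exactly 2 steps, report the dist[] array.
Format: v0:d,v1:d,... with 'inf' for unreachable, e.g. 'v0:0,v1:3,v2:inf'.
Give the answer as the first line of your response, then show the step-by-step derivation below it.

v0:inf,v1:0,v2:inf,v3:inf,v4:22,v5:4

step 1: dist = v0:inf,v1:0,v2:inf,v3:inf,v4:inf,v5:4
step 2: dist = v0:inf,v1:0,v2:inf,v3:inf,v4:22,v5:4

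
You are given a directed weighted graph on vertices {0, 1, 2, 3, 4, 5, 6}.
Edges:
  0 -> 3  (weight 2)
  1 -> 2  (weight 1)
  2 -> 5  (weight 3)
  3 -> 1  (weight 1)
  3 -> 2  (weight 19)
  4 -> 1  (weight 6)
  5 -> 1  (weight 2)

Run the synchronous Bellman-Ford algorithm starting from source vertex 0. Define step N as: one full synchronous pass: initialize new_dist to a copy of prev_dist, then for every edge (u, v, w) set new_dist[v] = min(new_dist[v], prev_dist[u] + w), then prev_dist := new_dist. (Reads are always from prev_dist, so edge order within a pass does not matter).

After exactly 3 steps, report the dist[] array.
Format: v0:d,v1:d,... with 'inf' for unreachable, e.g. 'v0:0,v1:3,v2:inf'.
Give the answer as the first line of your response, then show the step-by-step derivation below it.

v0:0,v1:3,v2:4,v3:2,v4:inf,v5:24,v6:inf

step 1: dist = v0:0,v1:inf,v2:inf,v3:2,v4:inf,v5:inf,v6:inf
step 2: dist = v0:0,v1:3,v2:21,v3:2,v4:inf,v5:inf,v6:inf
step 3: dist = v0:0,v1:3,v2:4,v3:2,v4:inf,v5:24,v6:inf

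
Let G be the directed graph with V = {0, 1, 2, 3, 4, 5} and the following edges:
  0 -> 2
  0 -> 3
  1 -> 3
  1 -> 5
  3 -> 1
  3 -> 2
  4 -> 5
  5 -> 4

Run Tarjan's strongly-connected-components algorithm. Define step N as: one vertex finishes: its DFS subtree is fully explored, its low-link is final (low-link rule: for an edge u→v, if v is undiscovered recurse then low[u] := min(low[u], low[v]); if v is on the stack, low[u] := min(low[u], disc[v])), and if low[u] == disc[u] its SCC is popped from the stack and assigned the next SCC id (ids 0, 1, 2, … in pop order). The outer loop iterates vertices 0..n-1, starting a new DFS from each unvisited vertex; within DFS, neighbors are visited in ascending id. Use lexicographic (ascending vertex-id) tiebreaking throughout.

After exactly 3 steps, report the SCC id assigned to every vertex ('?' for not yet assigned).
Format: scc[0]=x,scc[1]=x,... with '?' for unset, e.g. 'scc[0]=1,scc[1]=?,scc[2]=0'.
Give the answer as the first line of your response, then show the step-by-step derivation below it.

scc[0]=?,scc[1]=?,scc[2]=0,scc[3]=?,scc[4]=1,scc[5]=1

step 1: low=(low[0]=0,low[1]=?,low[2]=1,low[3]=?,low[4]=?,low[5]=?); scc=(scc[0]=?,scc[1]=?,scc[2]=0,scc[3]=?,scc[4]=?,scc[5]=?)
step 2: low=(low[0]=0,low[1]=2,low[2]=1,low[3]=2,low[4]=4,low[5]=4); scc=(scc[0]=?,scc[1]=?,scc[2]=0,scc[3]=?,scc[4]=?,scc[5]=?)
step 3: low=(low[0]=0,low[1]=2,low[2]=1,low[3]=2,low[4]=4,low[5]=4); scc=(scc[0]=?,scc[1]=?,scc[2]=0,scc[3]=?,scc[4]=1,scc[5]=1)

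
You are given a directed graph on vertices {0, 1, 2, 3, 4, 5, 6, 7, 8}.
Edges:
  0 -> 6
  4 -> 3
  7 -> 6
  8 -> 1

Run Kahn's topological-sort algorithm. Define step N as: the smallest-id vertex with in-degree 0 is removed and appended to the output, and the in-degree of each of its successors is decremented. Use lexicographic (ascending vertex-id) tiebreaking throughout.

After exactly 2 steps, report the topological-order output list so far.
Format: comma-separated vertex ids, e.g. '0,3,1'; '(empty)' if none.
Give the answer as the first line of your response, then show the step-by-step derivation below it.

0,2

step 1: output 0; order=[0]; indeg=(0,1,0,1,0,0,1,0,0)
step 2: output 2; order=[0,2]; indeg=(0,1,0,1,0,0,1,0,0)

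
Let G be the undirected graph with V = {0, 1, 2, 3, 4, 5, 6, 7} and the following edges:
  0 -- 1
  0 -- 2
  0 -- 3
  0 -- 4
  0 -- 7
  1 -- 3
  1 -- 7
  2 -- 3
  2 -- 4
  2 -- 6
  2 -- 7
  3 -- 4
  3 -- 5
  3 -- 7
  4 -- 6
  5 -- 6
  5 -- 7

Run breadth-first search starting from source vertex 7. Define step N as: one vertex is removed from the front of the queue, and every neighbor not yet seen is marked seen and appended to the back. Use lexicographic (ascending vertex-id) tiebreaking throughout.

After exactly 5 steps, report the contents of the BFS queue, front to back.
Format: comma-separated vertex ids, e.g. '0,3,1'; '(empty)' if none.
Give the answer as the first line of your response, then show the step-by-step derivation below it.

5,4,6

step 1: dequeue 7; queue=[0,1,2,3,5]; order=7
step 2: dequeue 0; queue=[1,2,3,5,4]; order=7,0
step 3: dequeue 1; queue=[2,3,5,4]; order=7,0,1
step 4: dequeue 2; queue=[3,5,4,6]; order=7,0,1,2
step 5: dequeue 3; queue=[5,4,6]; order=7,0,1,2,3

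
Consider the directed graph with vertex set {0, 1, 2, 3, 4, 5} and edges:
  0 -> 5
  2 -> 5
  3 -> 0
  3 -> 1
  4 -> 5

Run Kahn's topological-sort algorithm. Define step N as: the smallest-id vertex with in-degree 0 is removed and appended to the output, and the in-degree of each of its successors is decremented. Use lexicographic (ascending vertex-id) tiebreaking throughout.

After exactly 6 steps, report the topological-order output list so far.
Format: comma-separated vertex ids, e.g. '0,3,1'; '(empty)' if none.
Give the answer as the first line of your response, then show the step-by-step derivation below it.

2,3,0,1,4,5

step 1: output 2; order=[2]; indeg=(1,1,0,0,0,2)
step 2: output 3; order=[2,3]; indeg=(0,0,0,0,0,2)
step 3: output 0; order=[2,3,0]; indeg=(0,0,0,0,0,1)
step 4: output 1; order=[2,3,0,1]; indeg=(0,0,0,0,0,1)
step 5: output 4; order=[2,3,0,1,4]; indeg=(0,0,0,0,0,0)
step 6: output 5; order=[2,3,0,1,4,5]; indeg=(0,0,0,0,0,0)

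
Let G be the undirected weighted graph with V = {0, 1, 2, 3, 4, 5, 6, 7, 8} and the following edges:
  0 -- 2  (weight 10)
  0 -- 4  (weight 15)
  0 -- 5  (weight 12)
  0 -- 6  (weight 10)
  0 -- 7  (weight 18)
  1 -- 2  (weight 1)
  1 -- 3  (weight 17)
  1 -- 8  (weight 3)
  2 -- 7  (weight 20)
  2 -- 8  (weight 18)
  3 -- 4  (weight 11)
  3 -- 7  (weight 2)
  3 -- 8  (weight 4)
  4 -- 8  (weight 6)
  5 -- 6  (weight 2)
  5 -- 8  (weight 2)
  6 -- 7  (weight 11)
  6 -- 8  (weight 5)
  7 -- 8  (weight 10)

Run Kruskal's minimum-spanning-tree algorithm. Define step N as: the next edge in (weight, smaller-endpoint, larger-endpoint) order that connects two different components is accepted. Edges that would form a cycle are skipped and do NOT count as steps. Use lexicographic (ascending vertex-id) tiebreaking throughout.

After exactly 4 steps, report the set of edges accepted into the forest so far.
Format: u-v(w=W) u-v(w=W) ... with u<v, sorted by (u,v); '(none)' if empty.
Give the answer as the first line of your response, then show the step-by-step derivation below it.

1-2(w=1) 3-7(w=2) 5-6(w=2) 5-8(w=2)

step 1: add edge 1-2 (w=1); MST = {1-2(w=1)}
step 2: add edge 3-7 (w=2); MST = {1-2(w=1) 3-7(w=2)}
step 3: add edge 5-6 (w=2); MST = {1-2(w=1) 3-7(w=2) 5-6(w=2)}
step 4: add edge 5-8 (w=2); MST = {1-2(w=1) 3-7(w=2) 5-6(w=2) 5-8(w=2)}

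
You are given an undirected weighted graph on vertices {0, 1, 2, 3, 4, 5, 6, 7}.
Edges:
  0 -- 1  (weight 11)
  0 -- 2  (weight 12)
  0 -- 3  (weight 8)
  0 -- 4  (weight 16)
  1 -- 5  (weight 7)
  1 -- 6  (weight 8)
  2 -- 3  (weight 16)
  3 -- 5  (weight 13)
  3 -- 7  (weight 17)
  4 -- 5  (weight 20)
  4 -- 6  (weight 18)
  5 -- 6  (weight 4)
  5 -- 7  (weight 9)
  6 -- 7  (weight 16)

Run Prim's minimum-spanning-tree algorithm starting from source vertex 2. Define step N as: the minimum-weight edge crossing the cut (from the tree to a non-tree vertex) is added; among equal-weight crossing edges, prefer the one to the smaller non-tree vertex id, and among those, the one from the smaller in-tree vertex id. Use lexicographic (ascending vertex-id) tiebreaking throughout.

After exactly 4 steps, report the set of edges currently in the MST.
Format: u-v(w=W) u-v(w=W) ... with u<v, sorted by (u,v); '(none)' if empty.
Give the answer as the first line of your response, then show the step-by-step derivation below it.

0-1(w=11) 0-2(w=12) 0-3(w=8) 1-5(w=7)

step 1: add edge 0-2 (w=12); MST = {0-2(w=12)}
step 2: add edge 0-3 (w=8); MST = {0-2(w=12) 0-3(w=8)}
step 3: add edge 0-1 (w=11); MST = {0-1(w=11) 0-2(w=12) 0-3(w=8)}
step 4: add edge 1-5 (w=7); MST = {0-1(w=11) 0-2(w=12) 0-3(w=8) 1-5(w=7)}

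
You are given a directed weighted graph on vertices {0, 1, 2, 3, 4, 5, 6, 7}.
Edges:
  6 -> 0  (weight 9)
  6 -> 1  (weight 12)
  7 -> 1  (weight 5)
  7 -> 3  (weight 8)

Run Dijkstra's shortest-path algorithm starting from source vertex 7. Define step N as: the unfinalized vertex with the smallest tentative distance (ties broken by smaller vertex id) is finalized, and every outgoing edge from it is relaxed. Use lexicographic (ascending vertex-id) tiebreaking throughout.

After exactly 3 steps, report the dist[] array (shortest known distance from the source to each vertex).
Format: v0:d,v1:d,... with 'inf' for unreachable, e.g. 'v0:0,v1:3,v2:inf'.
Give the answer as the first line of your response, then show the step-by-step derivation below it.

v0:inf,v1:5,v2:inf,v3:8,v4:inf,v5:inf,v6:inf,v7:0

step 1: dist = v0:inf,v1:5,v2:inf,v3:8,v4:inf,v5:inf,v6:inf,v7:0
step 2: dist = v0:inf,v1:5,v2:inf,v3:8,v4:inf,v5:inf,v6:inf,v7:0
step 3: dist = v0:inf,v1:5,v2:inf,v3:8,v4:inf,v5:inf,v6:inf,v7:0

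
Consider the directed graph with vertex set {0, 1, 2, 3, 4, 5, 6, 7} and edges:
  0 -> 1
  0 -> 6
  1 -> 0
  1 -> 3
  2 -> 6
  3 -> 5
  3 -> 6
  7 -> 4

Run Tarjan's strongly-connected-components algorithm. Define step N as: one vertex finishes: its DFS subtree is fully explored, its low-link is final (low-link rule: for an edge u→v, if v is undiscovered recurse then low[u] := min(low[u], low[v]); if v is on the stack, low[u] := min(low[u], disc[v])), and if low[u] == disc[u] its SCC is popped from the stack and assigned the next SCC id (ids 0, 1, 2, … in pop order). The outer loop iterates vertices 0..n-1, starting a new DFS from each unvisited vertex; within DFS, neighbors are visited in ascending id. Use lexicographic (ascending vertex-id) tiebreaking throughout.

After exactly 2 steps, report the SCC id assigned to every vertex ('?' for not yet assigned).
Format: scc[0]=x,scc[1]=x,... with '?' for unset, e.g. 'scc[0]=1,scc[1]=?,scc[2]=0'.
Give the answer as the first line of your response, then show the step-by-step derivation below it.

scc[0]=?,scc[1]=?,scc[2]=?,scc[3]=?,scc[4]=?,scc[5]=0,scc[6]=1,scc[7]=?

step 1: low=(low[0]=0,low[1]=0,low[2]=?,low[3]=2,low[4]=?,low[5]=3,low[6]=?,low[7]=?); scc=(scc[0]=?,scc[1]=?,scc[2]=?,scc[3]=?,scc[4]=?,scc[5]=0,scc[6]=?,scc[7]=?)
step 2: low=(low[0]=0,low[1]=0,low[2]=?,low[3]=2,low[4]=?,low[5]=3,low[6]=4,low[7]=?); scc=(scc[0]=?,scc[1]=?,scc[2]=?,scc[3]=?,scc[4]=?,scc[5]=0,scc[6]=1,scc[7]=?)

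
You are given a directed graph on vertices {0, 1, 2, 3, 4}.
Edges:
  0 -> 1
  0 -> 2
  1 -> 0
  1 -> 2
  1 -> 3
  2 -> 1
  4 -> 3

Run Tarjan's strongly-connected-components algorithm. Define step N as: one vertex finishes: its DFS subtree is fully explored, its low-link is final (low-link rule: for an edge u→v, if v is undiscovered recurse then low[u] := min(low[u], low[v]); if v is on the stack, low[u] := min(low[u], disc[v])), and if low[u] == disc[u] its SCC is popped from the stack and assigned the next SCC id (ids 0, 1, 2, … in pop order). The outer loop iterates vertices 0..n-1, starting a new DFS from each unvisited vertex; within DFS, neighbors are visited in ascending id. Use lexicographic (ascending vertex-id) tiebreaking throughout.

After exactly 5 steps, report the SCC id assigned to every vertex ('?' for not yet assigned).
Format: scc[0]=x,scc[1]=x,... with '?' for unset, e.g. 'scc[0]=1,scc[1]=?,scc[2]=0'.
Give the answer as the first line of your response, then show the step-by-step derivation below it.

scc[0]=1,scc[1]=1,scc[2]=1,scc[3]=0,scc[4]=2

step 1: low=(low[0]=0,low[1]=0,low[2]=1,low[3]=?,low[4]=?); scc=(scc[0]=?,scc[1]=?,scc[2]=?,scc[3]=?,scc[4]=?)
step 2: low=(low[0]=0,low[1]=0,low[2]=1,low[3]=3,low[4]=?); scc=(scc[0]=?,scc[1]=?,scc[2]=?,scc[3]=0,scc[4]=?)
step 3: low=(low[0]=0,low[1]=0,low[2]=1,low[3]=3,low[4]=?); scc=(scc[0]=?,scc[1]=?,scc[2]=?,scc[3]=0,scc[4]=?)
step 4: low=(low[0]=0,low[1]=0,low[2]=1,low[3]=3,low[4]=?); scc=(scc[0]=1,scc[1]=1,scc[2]=1,scc[3]=0,scc[4]=?)
step 5: low=(low[0]=0,low[1]=0,low[2]=1,low[3]=3,low[4]=4); scc=(scc[0]=1,scc[1]=1,scc[2]=1,scc[3]=0,scc[4]=2)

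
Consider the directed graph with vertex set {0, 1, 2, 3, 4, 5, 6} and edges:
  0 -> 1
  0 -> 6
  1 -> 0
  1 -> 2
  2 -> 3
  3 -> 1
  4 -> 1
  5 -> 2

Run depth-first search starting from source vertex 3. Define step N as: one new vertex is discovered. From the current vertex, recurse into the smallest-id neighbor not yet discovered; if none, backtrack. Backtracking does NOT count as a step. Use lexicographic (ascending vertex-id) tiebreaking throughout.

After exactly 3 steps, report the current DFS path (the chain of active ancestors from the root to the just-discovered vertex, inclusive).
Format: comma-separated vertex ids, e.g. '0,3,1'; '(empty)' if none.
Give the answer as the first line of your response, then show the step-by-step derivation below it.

3,1,0

step 1: discover 3; path=3; order=3
step 2: discover 1; path=3>1; order=3,1
step 3: discover 0; path=3>1>0; order=3,1,0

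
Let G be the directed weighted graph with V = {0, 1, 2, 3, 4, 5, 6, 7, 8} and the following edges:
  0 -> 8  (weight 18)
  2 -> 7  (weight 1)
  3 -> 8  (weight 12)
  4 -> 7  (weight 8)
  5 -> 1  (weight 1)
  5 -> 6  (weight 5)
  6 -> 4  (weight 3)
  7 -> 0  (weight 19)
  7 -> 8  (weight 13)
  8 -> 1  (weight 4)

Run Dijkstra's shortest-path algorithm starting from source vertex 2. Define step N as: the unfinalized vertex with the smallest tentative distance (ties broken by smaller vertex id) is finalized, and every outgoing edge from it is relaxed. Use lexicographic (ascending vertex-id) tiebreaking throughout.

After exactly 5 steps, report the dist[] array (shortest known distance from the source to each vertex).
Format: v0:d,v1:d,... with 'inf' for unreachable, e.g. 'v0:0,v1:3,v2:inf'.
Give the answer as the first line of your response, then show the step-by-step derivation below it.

v0:20,v1:18,v2:0,v3:inf,v4:inf,v5:inf,v6:inf,v7:1,v8:14

step 1: dist = v0:inf,v1:inf,v2:0,v3:inf,v4:inf,v5:inf,v6:inf,v7:1,v8:inf
step 2: dist = v0:20,v1:inf,v2:0,v3:inf,v4:inf,v5:inf,v6:inf,v7:1,v8:14
step 3: dist = v0:20,v1:18,v2:0,v3:inf,v4:inf,v5:inf,v6:inf,v7:1,v8:14
step 4: dist = v0:20,v1:18,v2:0,v3:inf,v4:inf,v5:inf,v6:inf,v7:1,v8:14
step 5: dist = v0:20,v1:18,v2:0,v3:inf,v4:inf,v5:inf,v6:inf,v7:1,v8:14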